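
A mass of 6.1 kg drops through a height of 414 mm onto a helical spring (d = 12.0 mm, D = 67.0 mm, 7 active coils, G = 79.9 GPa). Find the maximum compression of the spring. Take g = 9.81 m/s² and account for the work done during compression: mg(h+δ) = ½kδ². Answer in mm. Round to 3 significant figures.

k = Gd⁴/(8D³N_a) = (79.9×10³)(12.0⁴)/(8·67.0³·7) = 98.369 N/mm
W = mg = 6.1 × 9.81 = 59.841 N
½kδ² − Wδ − Wh = 0 → δ = (W + √(W² + 2kWh))/k
δ = (59.841 + √(3580.9 + 4.87403e+06))/98.369 = (59.841 + 2208.5)/98.369 = 23.06 mm

23.1 mm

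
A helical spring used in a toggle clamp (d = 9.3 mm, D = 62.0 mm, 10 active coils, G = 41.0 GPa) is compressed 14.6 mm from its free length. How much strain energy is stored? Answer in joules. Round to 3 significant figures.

1.71 J

k = Gd⁴/(8D³N_a) = (41.0×10³)(9.3⁴)/(8·62.0³·10) = 16.086 N/mm
U = ½kδ² = 0.5 × 16.086 × 14.6² = 1714.5 N·mm = 1.7145 J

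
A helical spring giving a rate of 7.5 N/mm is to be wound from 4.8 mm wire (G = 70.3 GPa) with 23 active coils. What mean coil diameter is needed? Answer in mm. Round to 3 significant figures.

D = (Gd⁴/(8N_a·k))^(1/3) = (70.3×10³·4.8⁴/(8·23·7.5))^(1/3)
  = (27042.1)^(1/3) = 30.0156 mm

30.0 mm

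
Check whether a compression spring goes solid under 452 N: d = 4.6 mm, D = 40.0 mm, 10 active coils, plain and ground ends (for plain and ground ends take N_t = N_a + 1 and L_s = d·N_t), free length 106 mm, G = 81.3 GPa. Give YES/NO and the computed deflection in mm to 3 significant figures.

k = Gd⁴/(8D³N_a) = (81.3×10³)(4.6⁴)/(8·40.0³·10) = 7.1097 N/mm
N_t = 11; L_s = 4.6·11 = 50.6 mm; δ_solid = L₀ − L_s = 106 − 50.6 = 55.4 mm
δ = F/k = 452/7.1097 = 63.575 mm
δ ≥ δ_solid → spring goes solid

YES, δ = 63.6 mm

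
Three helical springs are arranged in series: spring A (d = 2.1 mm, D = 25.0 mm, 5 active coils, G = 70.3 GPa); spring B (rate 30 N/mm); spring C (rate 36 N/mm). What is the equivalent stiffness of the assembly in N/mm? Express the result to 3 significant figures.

1.93 N/mm

k_A = Gd⁴/(8D³N_a) = (70.3×10³)(2.1⁴)/(8·25.0³·5) = 2.1875 N/mm
Series: 1/k_eq = 1/2.1875 + 1/30 + 1/36 = 0.51825; k_eq = 1.9296 N/mm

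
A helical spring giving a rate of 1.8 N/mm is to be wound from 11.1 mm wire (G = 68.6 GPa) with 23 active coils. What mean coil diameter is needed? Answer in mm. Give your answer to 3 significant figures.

147 mm

D = (Gd⁴/(8N_a·k))^(1/3) = (68.6×10³·11.1⁴/(8·23·1.8))^(1/3)
  = (3.14431e+06)^(1/3) = 146.5014 mm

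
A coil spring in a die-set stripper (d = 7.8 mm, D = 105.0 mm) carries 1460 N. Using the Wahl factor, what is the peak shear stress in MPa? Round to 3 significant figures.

Spring index C = D/d = 105.0/7.8 = 13.4615
K_W = (4C−1)/(4C−4) + 0.615/C = 52.846/49.846 + 0.0457 = 1.1059
τ₀ = 8FD/(πd³) = 8·1460·105.0/(π·7.8³) = 1.2264e+06/1490.8 = 822.62 MPa
τ_max = K·τ₀ = 1.1059 × 822.62 = 909.71 MPa

910 MPa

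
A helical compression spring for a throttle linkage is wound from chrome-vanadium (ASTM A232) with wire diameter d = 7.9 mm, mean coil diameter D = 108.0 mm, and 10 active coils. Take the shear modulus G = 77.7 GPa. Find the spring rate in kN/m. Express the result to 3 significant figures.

3.00 kN/m

k = Gd⁴/(8D³N_a) = (77.7×10³ × 7.9⁴) / (8 × 108.0³ × 10)
  = 3.02642e+08 / 1.00777e+08 = 3.0031 N/mm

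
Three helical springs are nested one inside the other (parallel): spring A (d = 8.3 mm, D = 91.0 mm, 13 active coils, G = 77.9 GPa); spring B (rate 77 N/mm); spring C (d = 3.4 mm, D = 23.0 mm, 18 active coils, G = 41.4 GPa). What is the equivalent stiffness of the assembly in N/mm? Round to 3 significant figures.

84.9 N/mm

k_A = Gd⁴/(8D³N_a) = (77.9×10³)(8.3⁴)/(8·91.0³·13) = 4.7173 N/mm
k_C = Gd⁴/(8D³N_a) = (41.4×10³)(3.4⁴)/(8·23.0³·18) = 3.1577 N/mm
Parallel: k_eq = 4.7173 + 77 + 3.1577 = 84.875 N/mm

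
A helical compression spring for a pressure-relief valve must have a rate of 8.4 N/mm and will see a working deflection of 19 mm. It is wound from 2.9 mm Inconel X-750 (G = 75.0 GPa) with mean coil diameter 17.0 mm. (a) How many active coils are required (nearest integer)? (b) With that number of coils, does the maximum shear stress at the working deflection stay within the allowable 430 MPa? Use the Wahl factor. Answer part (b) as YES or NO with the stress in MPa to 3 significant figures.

N_a = Gd⁴/(8D³k) = (75.0×10³)(2.9⁴)/(8·17.0³·8.4) = 16.07 → N_a = 16
Actual rate k = Gd⁴/(8D³·16) = 8.4352 N/mm
Working load F = kδ = 8.4352·19 = 160.27 N
C = 17.0/2.9 = 5.8621; K_W = (4C−1)/(4C−4)+0.615/C = 1.2592
τ_max = K_W·8FD/(πd³) = 1.2592·284.48 = 358.2 MPa
τ_max ≤ 430 MPa → acceptable

(a) 16 coils; (b) YES, τ_max = 358 MPa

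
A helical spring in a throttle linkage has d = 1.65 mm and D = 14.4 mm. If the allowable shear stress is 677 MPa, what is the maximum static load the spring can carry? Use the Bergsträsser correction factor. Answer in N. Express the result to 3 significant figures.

71.7 N

C = D/d = 14.4/1.65 = 8.7273
K_B = (4C+2)/(4C−3) = 36.909/31.909 = 1.1567
τ_max = K·8FD/(πd³) → F_max = τ_allow·πd³/(8DK)
F_max = 677·π·1.65³/(8·14.4·1.1567) = 9554.1/133.25 = 71.7 N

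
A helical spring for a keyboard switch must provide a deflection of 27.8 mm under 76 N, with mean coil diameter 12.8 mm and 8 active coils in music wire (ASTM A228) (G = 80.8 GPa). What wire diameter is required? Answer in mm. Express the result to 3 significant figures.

Required rate k = F/δ = 76/27.8 = 2.7338 N/mm
d = (8D³N_a·k / G)^(1/4) = (8·12.8³·8·2.7338 / (80.8×10³))^0.25
  = (4.5412)^0.25 = 1.4598 mm

1.46 mm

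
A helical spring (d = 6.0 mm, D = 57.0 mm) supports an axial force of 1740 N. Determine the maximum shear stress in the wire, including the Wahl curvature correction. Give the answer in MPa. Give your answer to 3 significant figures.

1350 MPa

Spring index C = D/d = 57.0/6.0 = 9.5000
K_W = (4C−1)/(4C−4) + 0.615/C = 37.000/34.000 + 0.0647 = 1.1530
τ₀ = 8FD/(πd³) = 8·1740·57.0/(π·6.0³) = 793440/678.58 = 1169.3 MPa
τ_max = K·τ₀ = 1.1530 × 1169.3 = 1348.1 MPa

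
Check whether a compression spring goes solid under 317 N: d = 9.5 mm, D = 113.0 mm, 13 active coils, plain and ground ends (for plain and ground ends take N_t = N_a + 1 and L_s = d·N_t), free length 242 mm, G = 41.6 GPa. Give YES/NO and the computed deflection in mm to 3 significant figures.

k = Gd⁴/(8D³N_a) = (41.6×10³)(9.5⁴)/(8·113.0³·13) = 2.258 N/mm
N_t = 14; L_s = 9.5·14 = 133 mm; δ_solid = L₀ − L_s = 242 − 133 = 109 mm
δ = F/k = 317/2.258 = 140.39 mm
δ ≥ δ_solid → spring goes solid

YES, δ = 140 mm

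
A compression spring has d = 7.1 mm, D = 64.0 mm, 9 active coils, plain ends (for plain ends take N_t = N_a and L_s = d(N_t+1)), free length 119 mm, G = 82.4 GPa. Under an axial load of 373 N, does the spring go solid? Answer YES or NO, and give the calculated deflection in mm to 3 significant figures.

k = Gd⁴/(8D³N_a) = (82.4×10³)(7.1⁴)/(8·64.0³·9) = 11.094 N/mm
N_t = 9; L_s = 7.1·10 = 71 mm; δ_solid = L₀ − L_s = 119 − 71 = 48 mm
δ = F/k = 373/11.094 = 33.622 mm
δ < δ_solid → spring does not go solid

NO, δ = 33.6 mm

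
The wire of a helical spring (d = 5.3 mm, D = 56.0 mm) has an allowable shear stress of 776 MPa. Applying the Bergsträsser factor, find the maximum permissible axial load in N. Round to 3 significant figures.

719 N

C = D/d = 56.0/5.3 = 10.5660
K_B = (4C+2)/(4C−3) = 44.264/39.264 = 1.1273
τ_max = K·8FD/(πd³) → F_max = τ_allow·πd³/(8DK)
F_max = 776·π·5.3³/(8·56.0·1.1273) = 3.6294e+05/505.05 = 718.63 N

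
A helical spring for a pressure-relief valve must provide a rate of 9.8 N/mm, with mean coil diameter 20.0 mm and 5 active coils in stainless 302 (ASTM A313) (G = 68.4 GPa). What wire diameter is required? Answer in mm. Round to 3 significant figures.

d = (8D³N_a·k / G)^(1/4) = (8·20.0³·5·9.8 / (68.4×10³))^0.25
  = (45.848)^0.25 = 2.6021 mm

2.60 mm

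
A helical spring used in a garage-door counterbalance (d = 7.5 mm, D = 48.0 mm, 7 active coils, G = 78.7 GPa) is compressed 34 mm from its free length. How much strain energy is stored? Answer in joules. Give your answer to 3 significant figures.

23.2 J

k = Gd⁴/(8D³N_a) = (78.7×10³)(7.5⁴)/(8·48.0³·7) = 40.208 N/mm
U = ½kδ² = 0.5 × 40.208 × 34² = 23240 N·mm = 23.24 J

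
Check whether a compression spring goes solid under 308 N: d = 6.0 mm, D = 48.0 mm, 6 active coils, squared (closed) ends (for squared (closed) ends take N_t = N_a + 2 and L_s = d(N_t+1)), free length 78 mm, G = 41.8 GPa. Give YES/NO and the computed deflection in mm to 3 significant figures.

YES, δ = 30.2 mm

k = Gd⁴/(8D³N_a) = (41.8×10³)(6.0⁴)/(8·48.0³·6) = 10.205 N/mm
N_t = 8; L_s = 6.0·9 = 54 mm; δ_solid = L₀ − L_s = 78 − 54 = 24 mm
δ = F/k = 308/10.205 = 30.181 mm
δ ≥ δ_solid → spring goes solid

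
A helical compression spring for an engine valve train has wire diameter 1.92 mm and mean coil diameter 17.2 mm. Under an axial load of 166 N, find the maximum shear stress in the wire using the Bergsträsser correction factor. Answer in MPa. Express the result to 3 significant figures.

1180 MPa

Spring index C = D/d = 17.2/1.92 = 8.9583
K_B = (4C+2)/(4C−3) = 37.833/32.833 = 1.1523
τ₀ = 8FD/(πd³) = 8·166·17.2/(π·1.92³) = 22841.6/22.236 = 1027.2 MPa
τ_max = K·τ₀ = 1.1523 × 1027.2 = 1183.7 MPa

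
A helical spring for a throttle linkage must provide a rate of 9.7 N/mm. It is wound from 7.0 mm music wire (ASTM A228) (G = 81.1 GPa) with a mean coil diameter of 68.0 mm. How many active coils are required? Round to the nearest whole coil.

8

N_a = Gd⁴/(8D³k) = (81.1×10³ × 7.0⁴)/(8 × 68.0³ × 9.7)
    = 1.94721e+08 / 2.43999e+07 = 7.98 → 8 coils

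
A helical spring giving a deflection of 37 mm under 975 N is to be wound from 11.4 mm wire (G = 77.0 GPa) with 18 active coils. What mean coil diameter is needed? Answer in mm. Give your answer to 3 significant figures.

70.0 mm

Required rate k = F/δ = 975/37 = 26.351 N/mm
D = (Gd⁴/(8N_a·k))^(1/3) = (77.0×10³·11.4⁴/(8·18·26.351))^(1/3)
  = (342724)^(1/3) = 69.9812 mm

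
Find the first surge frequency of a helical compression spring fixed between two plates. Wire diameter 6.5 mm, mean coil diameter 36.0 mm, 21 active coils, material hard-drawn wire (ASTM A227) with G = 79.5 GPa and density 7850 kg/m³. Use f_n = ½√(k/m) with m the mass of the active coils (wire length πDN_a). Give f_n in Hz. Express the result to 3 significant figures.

k = Gd⁴/(8D³N_a) = (79.5×10³)(6.5⁴)/(8·36.0³·21) = 18.105 N/mm = 18105 N/m
Wire length L = πDN_a = π·36.0·21 = 2375 mm
m = ρ·(πd²/4)·L = 7850 × 33.183×10⁻⁶ m² × 2.375 m = 0.61867 kg
f_n = ½√(k/m) = 0.5·√(18105/0.61867) = 0.5·√(29265) = 85.535 Hz

85.5 Hz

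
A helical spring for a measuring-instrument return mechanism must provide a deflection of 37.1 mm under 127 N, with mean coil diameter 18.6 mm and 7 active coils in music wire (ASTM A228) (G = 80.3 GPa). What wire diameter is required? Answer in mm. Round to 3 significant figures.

Required rate k = F/δ = 127/37.1 = 3.4232 N/mm
d = (8D³N_a·k / G)^(1/4) = (8·18.6³·7·3.4232 / (80.3×10³))^0.25
  = (15.362)^0.25 = 1.9797 mm

1.98 mm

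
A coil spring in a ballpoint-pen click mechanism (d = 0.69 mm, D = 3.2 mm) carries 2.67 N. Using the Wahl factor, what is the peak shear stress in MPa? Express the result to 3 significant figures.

Spring index C = D/d = 3.2/0.69 = 4.6377
K_W = (4C−1)/(4C−4) + 0.615/C = 17.551/14.551 + 0.1326 = 1.3388
τ₀ = 8FD/(πd³) = 8·2.67·3.2/(π·0.69³) = 68.352/1.032 = 66.23 MPa
τ_max = K·τ₀ = 1.3388 × 66.23 = 88.668 MPa

88.7 MPa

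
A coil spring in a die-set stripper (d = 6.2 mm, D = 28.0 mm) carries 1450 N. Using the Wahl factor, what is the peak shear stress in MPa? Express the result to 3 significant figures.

585 MPa

Spring index C = D/d = 28.0/6.2 = 4.5161
K_W = (4C−1)/(4C−4) + 0.615/C = 17.065/14.065 + 0.1362 = 1.3495
τ₀ = 8FD/(πd³) = 8·1450·28.0/(π·6.2³) = 324800/748.73 = 433.8 MPa
τ_max = K·τ₀ = 1.3495 × 433.8 = 585.41 MPa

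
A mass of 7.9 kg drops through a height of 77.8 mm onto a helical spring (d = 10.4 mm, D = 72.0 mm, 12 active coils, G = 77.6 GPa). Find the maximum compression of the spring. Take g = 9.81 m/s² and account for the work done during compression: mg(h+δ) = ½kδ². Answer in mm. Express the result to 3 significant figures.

k = Gd⁴/(8D³N_a) = (77.6×10³)(10.4⁴)/(8·72.0³·12) = 25.335 N/mm
W = mg = 7.9 × 9.81 = 77.499 N
½kδ² − Wδ − Wh = 0 → δ = (W + √(W² + 2kWh))/k
δ = (77.499 + √(6006.1 + 305515))/25.335 = (77.499 + 558.14)/25.335 = 25.089 mm

25.1 mm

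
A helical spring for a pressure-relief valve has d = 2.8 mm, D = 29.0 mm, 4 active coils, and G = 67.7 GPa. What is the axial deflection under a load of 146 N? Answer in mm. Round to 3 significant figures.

27.4 mm

k = Gd⁴/(8D³N_a) = (67.7×10³)(2.8⁴)/(8·29.0³·4) = 5.3318 N/mm
δ = F/k = 146 / 5.3318 = 27.383 mm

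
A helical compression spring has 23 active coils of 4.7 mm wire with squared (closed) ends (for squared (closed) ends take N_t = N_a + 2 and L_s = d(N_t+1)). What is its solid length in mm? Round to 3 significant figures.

squared (closed) ends: N_t = N_a + 2 = 23 + 2 = 25
L_s = d·(N_t+1) = 4.7 × 26 = 122.2 mm

122 mm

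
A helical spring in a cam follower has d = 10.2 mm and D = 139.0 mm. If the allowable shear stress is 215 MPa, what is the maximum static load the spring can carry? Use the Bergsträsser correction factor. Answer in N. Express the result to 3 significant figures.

588 N

C = D/d = 139.0/10.2 = 13.6275
K_B = (4C+2)/(4C−3) = 56.510/51.510 = 1.0971
τ_max = K·8FD/(πd³) → F_max = τ_allow·πd³/(8DK)
F_max = 215·π·10.2³/(8·139.0·1.0971) = 7.1678e+05/1219.9 = 587.56 N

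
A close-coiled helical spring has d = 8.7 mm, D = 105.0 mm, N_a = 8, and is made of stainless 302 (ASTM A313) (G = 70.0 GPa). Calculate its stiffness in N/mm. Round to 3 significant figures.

5.41 N/mm

k = Gd⁴/(8D³N_a) = (70.0×10³ × 8.7⁴) / (8 × 105.0³ × 8)
  = 4.01028e+08 / 7.4088e+07 = 5.4129 N/mm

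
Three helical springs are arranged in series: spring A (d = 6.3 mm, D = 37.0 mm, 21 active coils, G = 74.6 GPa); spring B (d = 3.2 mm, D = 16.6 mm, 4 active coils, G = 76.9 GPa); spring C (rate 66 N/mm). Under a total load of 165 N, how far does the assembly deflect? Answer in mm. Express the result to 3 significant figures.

17.4 mm

k_A = Gd⁴/(8D³N_a) = (74.6×10³)(6.3⁴)/(8·37.0³·21) = 13.81 N/mm
k_B = Gd⁴/(8D³N_a) = (76.9×10³)(3.2⁴)/(8·16.6³·4) = 55.087 N/mm
Series: 1/k_eq = 1/13.81 + 1/55.087 + 1/66 = 0.10572; k_eq = 9.4592 N/mm
δ = F/k_eq = 165/9.4592 = 17.443 mm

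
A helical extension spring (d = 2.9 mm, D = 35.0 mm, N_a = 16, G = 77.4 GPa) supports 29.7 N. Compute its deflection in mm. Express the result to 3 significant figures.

k = Gd⁴/(8D³N_a) = (77.4×10³)(2.9⁴)/(8·35.0³·16) = 0.99751 N/mm
δ = F/k = 29.7 / 0.99751 = 29.774 mm

29.8 mm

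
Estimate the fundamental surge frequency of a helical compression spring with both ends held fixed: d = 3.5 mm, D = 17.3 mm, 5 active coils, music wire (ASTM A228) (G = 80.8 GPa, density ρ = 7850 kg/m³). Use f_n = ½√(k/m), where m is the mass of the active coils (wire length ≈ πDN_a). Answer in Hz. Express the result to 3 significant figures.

k = Gd⁴/(8D³N_a) = (80.8×10³)(3.5⁴)/(8·17.3³·5) = 58.544 N/mm = 58544 N/m
Wire length L = πDN_a = π·17.3·5 = 271.75 mm
m = ρ·(πd²/4)·L = 7850 × 9.6211×10⁻⁶ m² × 0.27175 m = 0.020524 kg
f_n = ½√(k/m) = 0.5·√(58544/0.020524) = 0.5·√(2.8525e+06) = 844.47 Hz

844 Hz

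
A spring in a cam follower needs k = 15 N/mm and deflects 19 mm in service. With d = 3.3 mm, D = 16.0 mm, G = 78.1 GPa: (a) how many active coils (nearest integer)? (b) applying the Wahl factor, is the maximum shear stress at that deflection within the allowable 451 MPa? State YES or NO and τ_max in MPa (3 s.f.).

(a) 19 coils; (b) YES, τ_max = 424 MPa

N_a = Gd⁴/(8D³k) = (78.1×10³)(3.3⁴)/(8·16.0³·15) = 18.84 → N_a = 19
Actual rate k = Gd⁴/(8D³·19) = 14.877 N/mm
Working load F = kδ = 14.877·19 = 282.66 N
C = 16.0/3.3 = 4.8485; K_W = (4C−1)/(4C−4)+0.615/C = 1.3217
τ_max = K_W·8FD/(πd³) = 1.3217·320.46 = 423.56 MPa
τ_max ≤ 451 MPa → acceptable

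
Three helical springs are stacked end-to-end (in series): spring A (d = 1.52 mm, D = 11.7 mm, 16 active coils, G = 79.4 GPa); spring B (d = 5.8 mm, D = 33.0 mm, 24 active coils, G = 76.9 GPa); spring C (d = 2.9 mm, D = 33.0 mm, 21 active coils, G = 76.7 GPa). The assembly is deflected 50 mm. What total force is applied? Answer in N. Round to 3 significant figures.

k_A = Gd⁴/(8D³N_a) = (79.4×10³)(1.52⁴)/(8·11.7³·16) = 2.0674 N/mm
k_B = Gd⁴/(8D³N_a) = (76.9×10³)(5.8⁴)/(8·33.0³·24) = 12.612 N/mm
k_C = Gd⁴/(8D³N_a) = (76.7×10³)(2.9⁴)/(8·33.0³·21) = 0.89854 N/mm
Series: 1/k_eq = 1/2.0674 + 1/12.612 + 1/0.89854 = 1.6759; k_eq = 0.59669 N/mm
F = k_eq·δ = 0.59669·50 = 29.835 N

29.8 N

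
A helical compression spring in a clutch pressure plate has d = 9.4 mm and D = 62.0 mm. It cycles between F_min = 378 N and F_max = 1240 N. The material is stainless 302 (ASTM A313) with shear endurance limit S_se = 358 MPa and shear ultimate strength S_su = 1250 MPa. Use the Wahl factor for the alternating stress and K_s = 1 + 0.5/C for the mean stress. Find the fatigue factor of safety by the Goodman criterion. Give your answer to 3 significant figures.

C = D/d = 62.0/9.4 = 6.5957; K_W = (4C−1)/(4C−4)+0.615/C = 1.2273; K_s = 1+0.5/C = 1.0758
F_a = (F_max−F_min)/2 = 431 N; F_m = (F_max+F_min)/2 = 809 N
τ_a = K_W·8F_aD/(πd³) = 1.2273 × 81.927 = 100.55 MPa
τ_m = K_s·8F_mD/(πd³) = 1.0758 × 153.78 = 165.44 MPa
Goodman: 1/n_f = τ_a/S_se + τ_m/S_su = 100.55/358 + 165.44/1250 = 0.28086 + 0.13235 = 0.4132
n_f = 1/0.4132 = 2.42

2.42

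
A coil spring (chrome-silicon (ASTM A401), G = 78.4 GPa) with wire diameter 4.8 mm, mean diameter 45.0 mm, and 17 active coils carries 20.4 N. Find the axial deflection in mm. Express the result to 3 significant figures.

6.07 mm

k = Gd⁴/(8D³N_a) = (78.4×10³)(4.8⁴)/(8·45.0³·17) = 3.3582 N/mm
δ = F/k = 20.4 / 3.3582 = 6.0747 mm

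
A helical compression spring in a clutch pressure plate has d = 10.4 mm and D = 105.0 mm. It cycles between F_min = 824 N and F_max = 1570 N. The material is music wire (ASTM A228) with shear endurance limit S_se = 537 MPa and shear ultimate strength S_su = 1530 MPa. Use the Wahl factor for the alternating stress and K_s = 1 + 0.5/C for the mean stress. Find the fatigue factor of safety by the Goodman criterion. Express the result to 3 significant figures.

C = D/d = 105.0/10.4 = 10.0962; K_W = (4C−1)/(4C−4)+0.615/C = 1.1434; K_s = 1+0.5/C = 1.0495
F_a = (F_max−F_min)/2 = 373 N; F_m = (F_max+F_min)/2 = 1197 N
τ_a = K_W·8F_aD/(πd³) = 1.1434 × 88.662 = 101.37 MPa
τ_m = K_s·8F_mD/(πd³) = 1.0495 × 284.53 = 298.62 MPa
Goodman: 1/n_f = τ_a/S_se + τ_m/S_su = 101.37/537 + 298.62/1530 = 0.18878 + 0.19518 = 0.38395
n_f = 1/0.38395 = 2.604

2.60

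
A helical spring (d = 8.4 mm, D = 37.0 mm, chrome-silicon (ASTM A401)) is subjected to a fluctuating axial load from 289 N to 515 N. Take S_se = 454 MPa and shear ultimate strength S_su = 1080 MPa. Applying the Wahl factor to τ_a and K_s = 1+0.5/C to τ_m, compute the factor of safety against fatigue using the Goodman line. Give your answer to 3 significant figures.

8.35

C = D/d = 37.0/8.4 = 4.4048; K_W = (4C−1)/(4C−4)+0.615/C = 1.3599; K_s = 1+0.5/C = 1.1135
F_a = (F_max−F_min)/2 = 113 N; F_m = (F_max+F_min)/2 = 402 N
τ_a = K_W·8F_aD/(πd³) = 1.3599 × 17.963 = 24.428 MPa
τ_m = K_s·8F_mD/(πd³) = 1.1135 × 63.904 = 71.158 MPa
Goodman: 1/n_f = τ_a/S_se + τ_m/S_su = 24.428/454 + 71.158/1080 = 0.05381 + 0.06589 = 0.11969
n_f = 1/0.11969 = 8.355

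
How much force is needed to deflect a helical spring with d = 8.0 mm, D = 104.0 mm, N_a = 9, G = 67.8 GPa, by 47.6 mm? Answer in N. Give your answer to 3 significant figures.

163 N

k = Gd⁴/(8D³N_a) = (67.8×10³)(8.0⁴)/(8·104.0³·9) = 3.4289 N/mm
F = k·δ = 3.4289 × 47.6 = 163.22 N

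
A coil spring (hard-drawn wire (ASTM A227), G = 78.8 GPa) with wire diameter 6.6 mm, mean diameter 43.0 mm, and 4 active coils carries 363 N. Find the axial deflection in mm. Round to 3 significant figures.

k = Gd⁴/(8D³N_a) = (78.8×10³)(6.6⁴)/(8·43.0³·4) = 58.769 N/mm
δ = F/k = 363 / 58.769 = 6.1767 mm

6.18 mm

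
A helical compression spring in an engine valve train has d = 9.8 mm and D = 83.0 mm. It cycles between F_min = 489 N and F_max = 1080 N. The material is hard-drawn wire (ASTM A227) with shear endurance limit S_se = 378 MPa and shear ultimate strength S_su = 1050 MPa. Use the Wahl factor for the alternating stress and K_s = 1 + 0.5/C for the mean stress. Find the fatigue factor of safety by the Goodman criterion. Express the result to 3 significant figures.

2.61

C = D/d = 83.0/9.8 = 8.4694; K_W = (4C−1)/(4C−4)+0.615/C = 1.1730; K_s = 1+0.5/C = 1.0590
F_a = (F_max−F_min)/2 = 295.5 N; F_m = (F_max+F_min)/2 = 784.5 N
τ_a = K_W·8F_aD/(πd³) = 1.1730 × 66.359 = 77.84 MPa
τ_m = K_s·8F_mD/(πd³) = 1.0590 × 176.17 = 186.57 MPa
Goodman: 1/n_f = τ_a/S_se + τ_m/S_su = 77.84/378 + 186.57/1050 = 0.20593 + 0.17769 = 0.38361
n_f = 1/0.38361 = 2.607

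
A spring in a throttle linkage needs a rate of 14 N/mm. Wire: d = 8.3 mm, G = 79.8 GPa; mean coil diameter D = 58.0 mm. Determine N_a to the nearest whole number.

17

N_a = Gd⁴/(8D³k) = (79.8×10³ × 8.3⁴)/(8 × 58.0³ × 14)
    = 3.78717e+08 / 2.18525e+07 = 17.33 → 17 coils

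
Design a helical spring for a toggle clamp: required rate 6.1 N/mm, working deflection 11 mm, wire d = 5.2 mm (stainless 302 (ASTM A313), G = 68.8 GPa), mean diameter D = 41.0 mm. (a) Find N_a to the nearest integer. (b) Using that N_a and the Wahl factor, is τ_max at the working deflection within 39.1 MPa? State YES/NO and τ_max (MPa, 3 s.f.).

(a) 15 coils; (b) NO, τ_max = 59.0 MPa

N_a = Gd⁴/(8D³k) = (68.8×10³)(5.2⁴)/(8·41.0³·6.1) = 14.96 → N_a = 15
Actual rate k = Gd⁴/(8D³·15) = 6.0823 N/mm
Working load F = kδ = 6.0823·11 = 66.905 N
C = 41.0/5.2 = 7.8846; K_W = (4C−1)/(4C−4)+0.615/C = 1.1869
τ_max = K_W·8FD/(πd³) = 1.1869·49.679 = 58.966 MPa
τ_max > 39.1 MPa → exceeds allowable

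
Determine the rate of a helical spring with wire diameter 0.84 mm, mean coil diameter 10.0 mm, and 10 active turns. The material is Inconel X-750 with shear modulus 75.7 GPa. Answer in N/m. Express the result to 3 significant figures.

k = Gd⁴/(8D³N_a) = (75.7×10³ × 0.84⁴) / (8 × 10.0³ × 10)
  = 37688.9 / 80000 = 0.47111 N/mm = 471.11 N/m

471 N/m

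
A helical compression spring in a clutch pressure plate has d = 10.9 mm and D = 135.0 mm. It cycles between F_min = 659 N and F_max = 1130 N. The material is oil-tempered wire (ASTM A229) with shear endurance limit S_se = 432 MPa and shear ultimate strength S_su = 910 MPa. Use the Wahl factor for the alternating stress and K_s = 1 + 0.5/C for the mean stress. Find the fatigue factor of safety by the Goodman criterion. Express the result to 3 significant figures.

2.31

C = D/d = 135.0/10.9 = 12.3853; K_W = (4C−1)/(4C−4)+0.615/C = 1.1155; K_s = 1+0.5/C = 1.0404
F_a = (F_max−F_min)/2 = 235.5 N; F_m = (F_max+F_min)/2 = 894.5 N
τ_a = K_W·8F_aD/(πd³) = 1.1155 × 62.515 = 69.738 MPa
τ_m = K_s·8F_mD/(πd³) = 1.0404 × 237.45 = 247.04 MPa
Goodman: 1/n_f = τ_a/S_se + τ_m/S_su = 69.738/432 + 247.04/910 = 0.16143 + 0.27147 = 0.4329
n_f = 1/0.4329 = 2.31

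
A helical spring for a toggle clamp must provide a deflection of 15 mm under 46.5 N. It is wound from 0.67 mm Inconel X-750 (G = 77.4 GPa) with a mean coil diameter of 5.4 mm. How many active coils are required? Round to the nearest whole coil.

Required rate k = F/δ = 46.5/15 = 3.1 N/mm
N_a = Gd⁴/(8D³k) = (77.4×10³ × 0.67⁴)/(8 × 5.4³ × 3.1)
    = 15597 / 3905.11 = 3.994 → 4 coils

4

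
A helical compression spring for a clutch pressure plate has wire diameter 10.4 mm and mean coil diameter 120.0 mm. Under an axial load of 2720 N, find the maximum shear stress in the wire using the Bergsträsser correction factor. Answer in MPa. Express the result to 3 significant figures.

825 MPa

Spring index C = D/d = 120.0/10.4 = 11.5385
K_B = (4C+2)/(4C−3) = 48.154/43.154 = 1.1159
τ₀ = 8FD/(πd³) = 8·2720·120.0/(π·10.4³) = 2.6112e+06/3533.9 = 738.91 MPa
τ_max = K·τ₀ = 1.1159 × 738.91 = 824.52 MPa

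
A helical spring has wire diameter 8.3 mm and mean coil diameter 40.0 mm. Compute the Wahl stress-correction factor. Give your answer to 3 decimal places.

C = D/d = 40.0/8.3 = 4.8193
K_W = (4C−1)/(4C−4) + 0.615/C = 18.277/15.277 + 0.1276 = 1.3240

1.324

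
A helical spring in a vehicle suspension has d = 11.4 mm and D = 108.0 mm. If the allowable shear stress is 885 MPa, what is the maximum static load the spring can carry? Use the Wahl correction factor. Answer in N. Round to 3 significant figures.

4130 N

C = D/d = 108.0/11.4 = 9.4737
K_W = (4C−1)/(4C−4) + 0.615/C = 36.895/33.895 + 0.0649 = 1.1534
τ_max = K·8FD/(πd³) → F_max = τ_allow·πd³/(8DK)
F_max = 885·π·11.4³/(8·108.0·1.1534) = 4.1192e+06/996.56 = 4133.4 N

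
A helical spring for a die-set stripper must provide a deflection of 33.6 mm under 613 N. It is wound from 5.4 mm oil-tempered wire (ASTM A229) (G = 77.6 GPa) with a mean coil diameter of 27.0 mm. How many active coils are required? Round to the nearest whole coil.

Required rate k = F/δ = 613/33.6 = 18.244 N/mm
N_a = Gd⁴/(8D³k) = (77.6×10³ × 5.4⁴)/(8 × 27.0³ × 18.244)
    = 6.59837e+07 / 2.87278e+06 = 22.97 → 23 coils

23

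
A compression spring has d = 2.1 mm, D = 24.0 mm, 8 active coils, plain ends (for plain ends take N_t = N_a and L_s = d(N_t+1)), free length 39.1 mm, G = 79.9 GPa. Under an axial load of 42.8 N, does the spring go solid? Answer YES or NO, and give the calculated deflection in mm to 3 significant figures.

YES, δ = 24.4 mm

k = Gd⁴/(8D³N_a) = (79.9×10³)(2.1⁴)/(8·24.0³·8) = 1.7563 N/mm
N_t = 8; L_s = 2.1·9 = 18.9 mm; δ_solid = L₀ − L_s = 39.1 − 18.9 = 20.2 mm
δ = F/k = 42.8/1.7563 = 24.369 mm
δ ≥ δ_solid → spring goes solid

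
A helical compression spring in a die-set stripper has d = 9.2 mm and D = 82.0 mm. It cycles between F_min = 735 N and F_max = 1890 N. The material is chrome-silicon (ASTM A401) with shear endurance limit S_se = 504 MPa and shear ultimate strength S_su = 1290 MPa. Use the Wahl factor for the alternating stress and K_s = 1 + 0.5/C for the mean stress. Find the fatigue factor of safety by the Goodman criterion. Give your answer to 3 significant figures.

C = D/d = 82.0/9.2 = 8.9130; K_W = (4C−1)/(4C−4)+0.615/C = 1.1638; K_s = 1+0.5/C = 1.0561
F_a = (F_max−F_min)/2 = 577.5 N; F_m = (F_max+F_min)/2 = 1312.5 N
τ_a = K_W·8F_aD/(πd³) = 1.1638 × 154.86 = 180.22 MPa
τ_m = K_s·8F_mD/(πd³) = 1.0561 × 351.96 = 371.7 MPa
Goodman: 1/n_f = τ_a/S_se + τ_m/S_su = 180.22/504 + 371.7/1290 = 0.35759 + 0.28814 = 0.64573
n_f = 1/0.64573 = 1.549

1.55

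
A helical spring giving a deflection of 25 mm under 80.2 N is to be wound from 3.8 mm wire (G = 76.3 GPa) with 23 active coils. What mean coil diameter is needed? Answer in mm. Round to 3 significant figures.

Required rate k = F/δ = 80.2/25 = 3.208 N/mm
D = (Gd⁴/(8N_a·k))^(1/3) = (76.3×10³·3.8⁴/(8·23·3.208))^(1/3)
  = (26953)^(1/3) = 29.9826 mm

30.0 mm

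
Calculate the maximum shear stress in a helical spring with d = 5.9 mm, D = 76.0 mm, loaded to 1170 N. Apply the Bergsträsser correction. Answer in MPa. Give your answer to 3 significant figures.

Spring index C = D/d = 76.0/5.9 = 12.8814
K_B = (4C+2)/(4C−3) = 53.525/48.525 = 1.1030
τ₀ = 8FD/(πd³) = 8·1170·76.0/(π·5.9³) = 711360/645.22 = 1102.5 MPa
τ_max = K·τ₀ = 1.1030 × 1102.5 = 1216.1 MPa

1220 MPa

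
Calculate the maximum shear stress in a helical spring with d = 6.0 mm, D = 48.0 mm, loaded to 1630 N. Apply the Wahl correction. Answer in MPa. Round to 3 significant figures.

Spring index C = D/d = 48.0/6.0 = 8.0000
K_W = (4C−1)/(4C−4) + 0.615/C = 31.000/28.000 + 0.0769 = 1.1840
τ₀ = 8FD/(πd³) = 8·1630·48.0/(π·6.0³) = 625920/678.58 = 922.39 MPa
τ_max = K·τ₀ = 1.1840 × 922.39 = 1092.1 MPa

1090 MPa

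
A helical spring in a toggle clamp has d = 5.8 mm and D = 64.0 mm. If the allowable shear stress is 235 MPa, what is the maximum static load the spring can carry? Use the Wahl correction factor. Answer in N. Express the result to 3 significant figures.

249 N

C = D/d = 64.0/5.8 = 11.0345
K_W = (4C−1)/(4C−4) + 0.615/C = 43.138/40.138 + 0.0557 = 1.1305
τ_max = K·8FD/(πd³) → F_max = τ_allow·πd³/(8DK)
F_max = 235·π·5.8³/(8·64.0·1.1305) = 1.4405e+05/578.8 = 248.87 N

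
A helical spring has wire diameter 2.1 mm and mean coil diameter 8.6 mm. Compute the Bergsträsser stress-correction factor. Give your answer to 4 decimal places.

1.3737

C = D/d = 8.6/2.1 = 4.0952
K_B = (4C+2)/(4C−3) = 18.381/13.381 = 1.3737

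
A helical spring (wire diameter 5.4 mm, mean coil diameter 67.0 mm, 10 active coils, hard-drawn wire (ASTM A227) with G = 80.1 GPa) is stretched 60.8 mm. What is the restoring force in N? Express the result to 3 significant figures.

172 N

k = Gd⁴/(8D³N_a) = (80.1×10³)(5.4⁴)/(8·67.0³·10) = 2.8307 N/mm
F = k·δ = 2.8307 × 60.8 = 172.11 N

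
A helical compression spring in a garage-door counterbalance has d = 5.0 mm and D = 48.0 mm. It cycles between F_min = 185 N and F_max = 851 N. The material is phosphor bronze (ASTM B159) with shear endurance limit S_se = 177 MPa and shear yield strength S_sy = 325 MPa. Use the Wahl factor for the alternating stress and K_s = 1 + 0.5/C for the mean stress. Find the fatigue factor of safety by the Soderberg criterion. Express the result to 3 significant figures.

0.266

C = D/d = 48.0/5.0 = 9.6000; K_W = (4C−1)/(4C−4)+0.615/C = 1.1513; K_s = 1+0.5/C = 1.0521
F_a = (F_max−F_min)/2 = 333 N; F_m = (F_max+F_min)/2 = 518 N
τ_a = K_W·8F_aD/(πd³) = 1.1513 × 325.62 = 374.88 MPa
τ_m = K_s·8F_mD/(πd³) = 1.0521 × 506.53 = 532.91 MPa
Soderberg: 1/n_f = τ_a/S_se + τ_m/S_sy = 374.88/177 + 532.91/325 = 2.11797 + 1.63971 = 3.7577
n_f = 1/3.7577 = 0.2661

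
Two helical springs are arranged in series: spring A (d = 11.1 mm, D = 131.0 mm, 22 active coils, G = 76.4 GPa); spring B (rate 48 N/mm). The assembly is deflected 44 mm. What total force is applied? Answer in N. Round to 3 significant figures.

122 N

k_A = Gd⁴/(8D³N_a) = (76.4×10³)(11.1⁴)/(8·131.0³·22) = 2.9313 N/mm
Series: 1/k_eq = 1/2.9313 + 1/48 = 0.36198; k_eq = 2.7626 N/mm
F = k_eq·δ = 2.7626·44 = 121.55 N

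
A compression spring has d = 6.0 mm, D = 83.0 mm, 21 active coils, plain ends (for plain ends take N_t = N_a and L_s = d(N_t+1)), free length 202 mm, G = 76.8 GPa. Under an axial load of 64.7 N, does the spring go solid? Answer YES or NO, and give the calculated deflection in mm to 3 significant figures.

k = Gd⁴/(8D³N_a) = (76.8×10³)(6.0⁴)/(8·83.0³·21) = 1.0362 N/mm
N_t = 21; L_s = 6.0·22 = 132 mm; δ_solid = L₀ − L_s = 202 − 132 = 70 mm
δ = F/k = 64.7/1.0362 = 62.443 mm
δ < δ_solid → spring does not go solid

NO, δ = 62.4 mm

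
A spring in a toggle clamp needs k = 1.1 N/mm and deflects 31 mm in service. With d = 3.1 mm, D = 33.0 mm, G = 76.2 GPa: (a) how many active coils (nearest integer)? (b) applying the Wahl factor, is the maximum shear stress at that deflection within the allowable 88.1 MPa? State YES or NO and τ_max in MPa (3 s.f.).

(a) 22 coils; (b) NO, τ_max = 110 MPa

N_a = Gd⁴/(8D³k) = (76.2×10³)(3.1⁴)/(8·33.0³·1.1) = 22.25 → N_a = 22
Actual rate k = Gd⁴/(8D³·22) = 1.1126 N/mm
Working load F = kδ = 1.1126·31 = 34.491 N
C = 33.0/3.1 = 10.6452; K_W = (4C−1)/(4C−4)+0.615/C = 1.1355
τ_max = K_W·8FD/(πd³) = 1.1355·97.292 = 110.48 MPa
τ_max > 88.1 MPa → exceeds allowable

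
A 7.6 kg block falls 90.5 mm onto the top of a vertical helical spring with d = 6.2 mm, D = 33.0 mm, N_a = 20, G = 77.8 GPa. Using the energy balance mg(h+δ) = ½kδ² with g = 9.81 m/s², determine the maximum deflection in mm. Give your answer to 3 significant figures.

30.0 mm

k = Gd⁴/(8D³N_a) = (77.8×10³)(6.2⁴)/(8·33.0³·20) = 19.993 N/mm
W = mg = 7.6 × 9.81 = 74.556 N
½kδ² − Wδ − Wh = 0 → δ = (W + √(W² + 2kWh))/k
δ = (74.556 + √(5558.6 + 269802))/19.993 = (74.556 + 524.75)/19.993 = 29.975 mm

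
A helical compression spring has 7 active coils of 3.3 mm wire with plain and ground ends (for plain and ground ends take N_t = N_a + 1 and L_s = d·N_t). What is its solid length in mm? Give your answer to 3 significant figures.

26.4 mm

plain and ground ends: N_t = N_a + 1 = 7 + 1 = 8
L_s = d·N_t = 3.3 × 8 = 26.4 mm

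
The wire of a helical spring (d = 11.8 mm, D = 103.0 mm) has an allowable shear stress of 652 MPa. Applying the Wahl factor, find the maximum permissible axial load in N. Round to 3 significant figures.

3500 N

C = D/d = 103.0/11.8 = 8.7288
K_W = (4C−1)/(4C−4) + 0.615/C = 33.915/30.915 + 0.0705 = 1.1675
τ_max = K·8FD/(πd³) → F_max = τ_allow·πd³/(8DK)
F_max = 652·π·11.8³/(8·103.0·1.1675) = 3.3655e+06/962.02 = 3498.3 N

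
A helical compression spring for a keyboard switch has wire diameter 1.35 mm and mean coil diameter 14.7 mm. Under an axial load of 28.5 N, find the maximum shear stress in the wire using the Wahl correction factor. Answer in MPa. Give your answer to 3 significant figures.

Spring index C = D/d = 14.7/1.35 = 10.8889
K_W = (4C−1)/(4C−4) + 0.615/C = 42.556/39.556 + 0.0565 = 1.1323
τ₀ = 8FD/(πd³) = 8·28.5·14.7/(π·1.35³) = 3351.6/7.7295 = 433.61 MPa
τ_max = K·τ₀ = 1.1323 × 433.61 = 490.99 MPa

491 MPa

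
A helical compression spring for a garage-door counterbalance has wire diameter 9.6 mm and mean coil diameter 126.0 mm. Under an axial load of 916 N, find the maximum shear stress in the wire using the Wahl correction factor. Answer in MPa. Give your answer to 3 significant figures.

368 MPa

Spring index C = D/d = 126.0/9.6 = 13.1250
K_W = (4C−1)/(4C−4) + 0.615/C = 51.500/48.500 + 0.0469 = 1.1087
τ₀ = 8FD/(πd³) = 8·916·126.0/(π·9.6³) = 923328/2779.5 = 332.19 MPa
τ_max = K·τ₀ = 1.1087 × 332.19 = 368.31 MPa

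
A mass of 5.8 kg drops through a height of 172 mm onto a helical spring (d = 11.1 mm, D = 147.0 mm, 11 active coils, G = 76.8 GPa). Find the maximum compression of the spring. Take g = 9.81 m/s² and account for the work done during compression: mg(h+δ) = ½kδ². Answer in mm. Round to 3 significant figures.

k = Gd⁴/(8D³N_a) = (76.8×10³)(11.1⁴)/(8·147.0³·11) = 4.1708 N/mm
W = mg = 5.8 × 9.81 = 56.898 N
½kδ² − Wδ − Wh = 0 → δ = (W + √(W² + 2kWh))/k
δ = (56.898 + √(3237.4 + 81634.5))/4.1708 = (56.898 + 291.33)/4.1708 = 83.492 mm

83.5 mm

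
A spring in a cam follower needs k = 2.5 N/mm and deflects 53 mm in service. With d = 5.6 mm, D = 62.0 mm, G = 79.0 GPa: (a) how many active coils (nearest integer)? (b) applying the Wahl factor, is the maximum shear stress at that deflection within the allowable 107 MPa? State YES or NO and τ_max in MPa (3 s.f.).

N_a = Gd⁴/(8D³k) = (79.0×10³)(5.6⁴)/(8·62.0³·2.5) = 16.3 → N_a = 16
Actual rate k = Gd⁴/(8D³·16) = 2.5468 N/mm
Working load F = kδ = 2.5468·53 = 134.98 N
C = 62.0/5.6 = 11.0714; K_W = (4C−1)/(4C−4)+0.615/C = 1.1300
τ_max = K_W·8FD/(πd³) = 1.1300·121.35 = 137.13 MPa
τ_max > 107 MPa → exceeds allowable

(a) 16 coils; (b) NO, τ_max = 137 MPa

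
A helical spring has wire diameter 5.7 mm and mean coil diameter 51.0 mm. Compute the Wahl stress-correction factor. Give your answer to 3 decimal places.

C = D/d = 51.0/5.7 = 8.9474
K_W = (4C−1)/(4C−4) + 0.615/C = 34.789/31.789 + 0.0687 = 1.1631

1.163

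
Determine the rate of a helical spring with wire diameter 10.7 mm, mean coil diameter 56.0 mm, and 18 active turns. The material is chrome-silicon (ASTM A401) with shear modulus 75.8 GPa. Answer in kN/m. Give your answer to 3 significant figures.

39.3 kN/m

k = Gd⁴/(8D³N_a) = (75.8×10³ × 10.7⁴) / (8 × 56.0³ × 18)
  = 9.93583e+08 / 2.52887e+07 = 39.29 N/mm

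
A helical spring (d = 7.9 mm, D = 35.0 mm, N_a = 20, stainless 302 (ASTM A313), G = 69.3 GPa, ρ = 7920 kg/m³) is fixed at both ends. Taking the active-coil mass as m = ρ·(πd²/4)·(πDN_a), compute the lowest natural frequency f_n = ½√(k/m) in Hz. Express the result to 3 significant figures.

k = Gd⁴/(8D³N_a) = (69.3×10³)(7.9⁴)/(8·35.0³·20) = 39.348 N/mm = 39348 N/m
Wire length L = πDN_a = π·35.0·20 = 2199.1 mm
m = ρ·(πd²/4)·L = 7920 × 49.017×10⁻⁶ m² × 2.1991 m = 0.85372 kg
f_n = ½√(k/m) = 0.5·√(39348/0.85372) = 0.5·√(46089) = 107.34 Hz

107 Hz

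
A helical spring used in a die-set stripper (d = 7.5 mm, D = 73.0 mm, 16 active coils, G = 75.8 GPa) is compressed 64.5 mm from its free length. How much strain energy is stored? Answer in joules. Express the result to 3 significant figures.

10.0 J

k = Gd⁴/(8D³N_a) = (75.8×10³)(7.5⁴)/(8·73.0³·16) = 4.8165 N/mm
U = ½kδ² = 0.5 × 4.8165 × 64.5² = 10019 N·mm = 10.019 J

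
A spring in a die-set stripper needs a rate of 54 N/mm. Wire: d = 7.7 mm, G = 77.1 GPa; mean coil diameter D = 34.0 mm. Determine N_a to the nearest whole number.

N_a = Gd⁴/(8D³k) = (77.1×10³ × 7.7⁴)/(8 × 34.0³ × 54)
    = 2.7103e+08 / 1.69793e+07 = 15.96 → 16 coils

16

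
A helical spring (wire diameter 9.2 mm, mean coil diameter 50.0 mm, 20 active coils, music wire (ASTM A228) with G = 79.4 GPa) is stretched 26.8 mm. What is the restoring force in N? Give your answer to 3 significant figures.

762 N

k = Gd⁴/(8D³N_a) = (79.4×10³)(9.2⁴)/(8·50.0³·20) = 28.441 N/mm
F = k·δ = 28.441 × 26.8 = 762.21 N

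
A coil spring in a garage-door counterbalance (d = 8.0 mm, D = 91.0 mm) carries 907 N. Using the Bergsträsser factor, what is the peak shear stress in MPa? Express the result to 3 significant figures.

Spring index C = D/d = 91.0/8.0 = 11.3750
K_B = (4C+2)/(4C−3) = 47.500/42.500 = 1.1176
τ₀ = 8FD/(πd³) = 8·907·91.0/(π·8.0³) = 660296/1608.5 = 410.51 MPa
τ_max = K·τ₀ = 1.1176 × 410.51 = 458.8 MPa

459 MPa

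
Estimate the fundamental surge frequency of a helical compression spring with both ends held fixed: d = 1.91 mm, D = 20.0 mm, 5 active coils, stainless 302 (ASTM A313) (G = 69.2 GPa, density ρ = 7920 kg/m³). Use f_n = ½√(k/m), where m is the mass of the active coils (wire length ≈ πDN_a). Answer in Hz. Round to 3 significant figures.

318 Hz

k = Gd⁴/(8D³N_a) = (69.2×10³)(1.91⁴)/(8·20.0³·5) = 2.878 N/mm = 2878 N/m
Wire length L = πDN_a = π·20.0·5 = 314.16 mm
m = ρ·(πd²/4)·L = 7920 × 2.8652×10⁻⁶ m² × 0.31416 m = 0.0071291 kg
f_n = ½√(k/m) = 0.5·√(2878/0.0071291) = 0.5·√(4.037e+05) = 317.69 Hz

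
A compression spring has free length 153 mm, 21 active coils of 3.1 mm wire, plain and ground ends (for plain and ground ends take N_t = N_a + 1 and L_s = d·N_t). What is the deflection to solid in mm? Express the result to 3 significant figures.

N_t = 22; L_s = 3.1·22 = 68.2 mm
δ_solid = L₀ − L_s = 153 − 68.2 = 84.8 mm

84.8 mm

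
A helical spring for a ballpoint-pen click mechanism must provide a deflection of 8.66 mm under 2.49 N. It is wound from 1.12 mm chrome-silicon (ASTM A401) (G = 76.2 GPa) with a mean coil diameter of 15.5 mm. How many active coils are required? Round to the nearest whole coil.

14

Required rate k = F/δ = 2.49/8.66 = 0.28753 N/mm
N_a = Gd⁴/(8D³k) = (76.2×10³ × 1.12⁴)/(8 × 15.5³ × 0.28753)
    = 119902 / 8565.77 = 14 → 14 coils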